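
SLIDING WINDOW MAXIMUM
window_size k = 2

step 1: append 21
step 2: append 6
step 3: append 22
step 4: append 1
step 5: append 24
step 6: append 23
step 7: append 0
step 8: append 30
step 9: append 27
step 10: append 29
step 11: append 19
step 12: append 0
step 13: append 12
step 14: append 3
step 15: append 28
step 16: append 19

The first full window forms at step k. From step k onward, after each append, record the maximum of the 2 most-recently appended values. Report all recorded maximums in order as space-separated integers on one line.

step 1: append 21 -> window=[21] (not full yet)
step 2: append 6 -> window=[21, 6] -> max=21
step 3: append 22 -> window=[6, 22] -> max=22
step 4: append 1 -> window=[22, 1] -> max=22
step 5: append 24 -> window=[1, 24] -> max=24
step 6: append 23 -> window=[24, 23] -> max=24
step 7: append 0 -> window=[23, 0] -> max=23
step 8: append 30 -> window=[0, 30] -> max=30
step 9: append 27 -> window=[30, 27] -> max=30
step 10: append 29 -> window=[27, 29] -> max=29
step 11: append 19 -> window=[29, 19] -> max=29
step 12: append 0 -> window=[19, 0] -> max=19
step 13: append 12 -> window=[0, 12] -> max=12
step 14: append 3 -> window=[12, 3] -> max=12
step 15: append 28 -> window=[3, 28] -> max=28
step 16: append 19 -> window=[28, 19] -> max=28

Answer: 21 22 22 24 24 23 30 30 29 29 19 12 12 28 28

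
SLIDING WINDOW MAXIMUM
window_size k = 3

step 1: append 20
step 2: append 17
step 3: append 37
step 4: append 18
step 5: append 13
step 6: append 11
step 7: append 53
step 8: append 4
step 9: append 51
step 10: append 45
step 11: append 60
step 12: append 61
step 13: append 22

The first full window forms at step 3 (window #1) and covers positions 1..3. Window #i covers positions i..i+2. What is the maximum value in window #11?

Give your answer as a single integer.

Answer: 61

Derivation:
step 1: append 20 -> window=[20] (not full yet)
step 2: append 17 -> window=[20, 17] (not full yet)
step 3: append 37 -> window=[20, 17, 37] -> max=37
step 4: append 18 -> window=[17, 37, 18] -> max=37
step 5: append 13 -> window=[37, 18, 13] -> max=37
step 6: append 11 -> window=[18, 13, 11] -> max=18
step 7: append 53 -> window=[13, 11, 53] -> max=53
step 8: append 4 -> window=[11, 53, 4] -> max=53
step 9: append 51 -> window=[53, 4, 51] -> max=53
step 10: append 45 -> window=[4, 51, 45] -> max=51
step 11: append 60 -> window=[51, 45, 60] -> max=60
step 12: append 61 -> window=[45, 60, 61] -> max=61
step 13: append 22 -> window=[60, 61, 22] -> max=61
Window #11 max = 61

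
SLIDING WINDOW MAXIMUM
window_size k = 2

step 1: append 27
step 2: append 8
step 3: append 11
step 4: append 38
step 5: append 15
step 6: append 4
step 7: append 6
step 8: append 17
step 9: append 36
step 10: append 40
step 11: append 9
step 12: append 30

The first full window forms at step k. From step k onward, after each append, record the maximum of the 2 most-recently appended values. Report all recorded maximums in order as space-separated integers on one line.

step 1: append 27 -> window=[27] (not full yet)
step 2: append 8 -> window=[27, 8] -> max=27
step 3: append 11 -> window=[8, 11] -> max=11
step 4: append 38 -> window=[11, 38] -> max=38
step 5: append 15 -> window=[38, 15] -> max=38
step 6: append 4 -> window=[15, 4] -> max=15
step 7: append 6 -> window=[4, 6] -> max=6
step 8: append 17 -> window=[6, 17] -> max=17
step 9: append 36 -> window=[17, 36] -> max=36
step 10: append 40 -> window=[36, 40] -> max=40
step 11: append 9 -> window=[40, 9] -> max=40
step 12: append 30 -> window=[9, 30] -> max=30

Answer: 27 11 38 38 15 6 17 36 40 40 30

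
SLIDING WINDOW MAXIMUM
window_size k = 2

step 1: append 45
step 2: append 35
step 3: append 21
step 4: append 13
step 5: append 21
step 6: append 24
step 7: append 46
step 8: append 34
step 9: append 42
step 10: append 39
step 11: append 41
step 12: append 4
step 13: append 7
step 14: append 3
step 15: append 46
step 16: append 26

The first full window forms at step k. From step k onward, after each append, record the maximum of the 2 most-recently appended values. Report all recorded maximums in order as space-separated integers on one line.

step 1: append 45 -> window=[45] (not full yet)
step 2: append 35 -> window=[45, 35] -> max=45
step 3: append 21 -> window=[35, 21] -> max=35
step 4: append 13 -> window=[21, 13] -> max=21
step 5: append 21 -> window=[13, 21] -> max=21
step 6: append 24 -> window=[21, 24] -> max=24
step 7: append 46 -> window=[24, 46] -> max=46
step 8: append 34 -> window=[46, 34] -> max=46
step 9: append 42 -> window=[34, 42] -> max=42
step 10: append 39 -> window=[42, 39] -> max=42
step 11: append 41 -> window=[39, 41] -> max=41
step 12: append 4 -> window=[41, 4] -> max=41
step 13: append 7 -> window=[4, 7] -> max=7
step 14: append 3 -> window=[7, 3] -> max=7
step 15: append 46 -> window=[3, 46] -> max=46
step 16: append 26 -> window=[46, 26] -> max=46

Answer: 45 35 21 21 24 46 46 42 42 41 41 7 7 46 46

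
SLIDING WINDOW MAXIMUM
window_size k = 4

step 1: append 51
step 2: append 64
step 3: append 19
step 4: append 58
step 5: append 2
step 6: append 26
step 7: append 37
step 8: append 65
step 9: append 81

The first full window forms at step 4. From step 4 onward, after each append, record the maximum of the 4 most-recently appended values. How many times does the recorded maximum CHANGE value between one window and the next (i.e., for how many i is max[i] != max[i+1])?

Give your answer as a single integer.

Answer: 3

Derivation:
step 1: append 51 -> window=[51] (not full yet)
step 2: append 64 -> window=[51, 64] (not full yet)
step 3: append 19 -> window=[51, 64, 19] (not full yet)
step 4: append 58 -> window=[51, 64, 19, 58] -> max=64
step 5: append 2 -> window=[64, 19, 58, 2] -> max=64
step 6: append 26 -> window=[19, 58, 2, 26] -> max=58
step 7: append 37 -> window=[58, 2, 26, 37] -> max=58
step 8: append 65 -> window=[2, 26, 37, 65] -> max=65
step 9: append 81 -> window=[26, 37, 65, 81] -> max=81
Recorded maximums: 64 64 58 58 65 81
Changes between consecutive maximums: 3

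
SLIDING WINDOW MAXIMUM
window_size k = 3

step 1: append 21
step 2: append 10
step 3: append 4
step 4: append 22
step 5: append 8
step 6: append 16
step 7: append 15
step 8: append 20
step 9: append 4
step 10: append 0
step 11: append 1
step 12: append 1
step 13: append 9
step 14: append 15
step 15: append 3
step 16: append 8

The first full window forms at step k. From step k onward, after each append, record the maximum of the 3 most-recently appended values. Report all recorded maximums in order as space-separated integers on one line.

step 1: append 21 -> window=[21] (not full yet)
step 2: append 10 -> window=[21, 10] (not full yet)
step 3: append 4 -> window=[21, 10, 4] -> max=21
step 4: append 22 -> window=[10, 4, 22] -> max=22
step 5: append 8 -> window=[4, 22, 8] -> max=22
step 6: append 16 -> window=[22, 8, 16] -> max=22
step 7: append 15 -> window=[8, 16, 15] -> max=16
step 8: append 20 -> window=[16, 15, 20] -> max=20
step 9: append 4 -> window=[15, 20, 4] -> max=20
step 10: append 0 -> window=[20, 4, 0] -> max=20
step 11: append 1 -> window=[4, 0, 1] -> max=4
step 12: append 1 -> window=[0, 1, 1] -> max=1
step 13: append 9 -> window=[1, 1, 9] -> max=9
step 14: append 15 -> window=[1, 9, 15] -> max=15
step 15: append 3 -> window=[9, 15, 3] -> max=15
step 16: append 8 -> window=[15, 3, 8] -> max=15

Answer: 21 22 22 22 16 20 20 20 4 1 9 15 15 15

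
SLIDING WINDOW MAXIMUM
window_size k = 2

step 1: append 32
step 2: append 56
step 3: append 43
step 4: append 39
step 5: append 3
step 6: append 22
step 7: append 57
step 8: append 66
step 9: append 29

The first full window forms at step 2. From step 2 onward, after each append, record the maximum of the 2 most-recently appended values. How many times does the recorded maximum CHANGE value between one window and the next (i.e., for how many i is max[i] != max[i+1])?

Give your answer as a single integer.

Answer: 5

Derivation:
step 1: append 32 -> window=[32] (not full yet)
step 2: append 56 -> window=[32, 56] -> max=56
step 3: append 43 -> window=[56, 43] -> max=56
step 4: append 39 -> window=[43, 39] -> max=43
step 5: append 3 -> window=[39, 3] -> max=39
step 6: append 22 -> window=[3, 22] -> max=22
step 7: append 57 -> window=[22, 57] -> max=57
step 8: append 66 -> window=[57, 66] -> max=66
step 9: append 29 -> window=[66, 29] -> max=66
Recorded maximums: 56 56 43 39 22 57 66 66
Changes between consecutive maximums: 5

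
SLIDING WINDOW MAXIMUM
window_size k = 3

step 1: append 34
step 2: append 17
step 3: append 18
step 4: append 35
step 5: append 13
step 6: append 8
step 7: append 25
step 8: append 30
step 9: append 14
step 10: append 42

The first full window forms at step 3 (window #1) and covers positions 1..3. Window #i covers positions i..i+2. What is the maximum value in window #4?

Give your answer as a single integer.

Answer: 35

Derivation:
step 1: append 34 -> window=[34] (not full yet)
step 2: append 17 -> window=[34, 17] (not full yet)
step 3: append 18 -> window=[34, 17, 18] -> max=34
step 4: append 35 -> window=[17, 18, 35] -> max=35
step 5: append 13 -> window=[18, 35, 13] -> max=35
step 6: append 8 -> window=[35, 13, 8] -> max=35
Window #4 max = 35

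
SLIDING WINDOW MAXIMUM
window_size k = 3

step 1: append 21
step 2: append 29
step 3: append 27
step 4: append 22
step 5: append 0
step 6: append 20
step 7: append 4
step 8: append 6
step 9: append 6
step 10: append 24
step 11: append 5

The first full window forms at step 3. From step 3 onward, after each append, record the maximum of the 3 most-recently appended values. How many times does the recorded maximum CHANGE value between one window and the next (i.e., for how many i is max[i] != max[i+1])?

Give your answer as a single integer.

step 1: append 21 -> window=[21] (not full yet)
step 2: append 29 -> window=[21, 29] (not full yet)
step 3: append 27 -> window=[21, 29, 27] -> max=29
step 4: append 22 -> window=[29, 27, 22] -> max=29
step 5: append 0 -> window=[27, 22, 0] -> max=27
step 6: append 20 -> window=[22, 0, 20] -> max=22
step 7: append 4 -> window=[0, 20, 4] -> max=20
step 8: append 6 -> window=[20, 4, 6] -> max=20
step 9: append 6 -> window=[4, 6, 6] -> max=6
step 10: append 24 -> window=[6, 6, 24] -> max=24
step 11: append 5 -> window=[6, 24, 5] -> max=24
Recorded maximums: 29 29 27 22 20 20 6 24 24
Changes between consecutive maximums: 5

Answer: 5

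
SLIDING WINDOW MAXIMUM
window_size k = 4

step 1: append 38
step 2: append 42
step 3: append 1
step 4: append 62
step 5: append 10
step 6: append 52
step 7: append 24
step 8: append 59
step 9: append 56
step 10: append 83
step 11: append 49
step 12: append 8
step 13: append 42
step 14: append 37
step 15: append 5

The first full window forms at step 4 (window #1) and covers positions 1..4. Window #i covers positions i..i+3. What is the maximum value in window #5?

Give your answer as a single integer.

Answer: 59

Derivation:
step 1: append 38 -> window=[38] (not full yet)
step 2: append 42 -> window=[38, 42] (not full yet)
step 3: append 1 -> window=[38, 42, 1] (not full yet)
step 4: append 62 -> window=[38, 42, 1, 62] -> max=62
step 5: append 10 -> window=[42, 1, 62, 10] -> max=62
step 6: append 52 -> window=[1, 62, 10, 52] -> max=62
step 7: append 24 -> window=[62, 10, 52, 24] -> max=62
step 8: append 59 -> window=[10, 52, 24, 59] -> max=59
Window #5 max = 59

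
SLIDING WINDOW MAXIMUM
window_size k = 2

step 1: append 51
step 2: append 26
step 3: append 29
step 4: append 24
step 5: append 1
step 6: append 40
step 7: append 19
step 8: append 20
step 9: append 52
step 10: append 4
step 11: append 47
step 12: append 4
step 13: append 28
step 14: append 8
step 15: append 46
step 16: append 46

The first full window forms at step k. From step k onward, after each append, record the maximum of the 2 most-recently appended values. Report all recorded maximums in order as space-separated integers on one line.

Answer: 51 29 29 24 40 40 20 52 52 47 47 28 28 46 46

Derivation:
step 1: append 51 -> window=[51] (not full yet)
step 2: append 26 -> window=[51, 26] -> max=51
step 3: append 29 -> window=[26, 29] -> max=29
step 4: append 24 -> window=[29, 24] -> max=29
step 5: append 1 -> window=[24, 1] -> max=24
step 6: append 40 -> window=[1, 40] -> max=40
step 7: append 19 -> window=[40, 19] -> max=40
step 8: append 20 -> window=[19, 20] -> max=20
step 9: append 52 -> window=[20, 52] -> max=52
step 10: append 4 -> window=[52, 4] -> max=52
step 11: append 47 -> window=[4, 47] -> max=47
step 12: append 4 -> window=[47, 4] -> max=47
step 13: append 28 -> window=[4, 28] -> max=28
step 14: append 8 -> window=[28, 8] -> max=28
step 15: append 46 -> window=[8, 46] -> max=46
step 16: append 46 -> window=[46, 46] -> max=46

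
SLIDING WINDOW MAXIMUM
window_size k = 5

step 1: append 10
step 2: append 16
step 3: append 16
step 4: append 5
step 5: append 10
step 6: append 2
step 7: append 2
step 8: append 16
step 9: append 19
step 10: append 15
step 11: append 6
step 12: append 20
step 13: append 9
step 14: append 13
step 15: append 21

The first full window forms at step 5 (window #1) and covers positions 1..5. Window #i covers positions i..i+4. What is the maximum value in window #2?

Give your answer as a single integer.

step 1: append 10 -> window=[10] (not full yet)
step 2: append 16 -> window=[10, 16] (not full yet)
step 3: append 16 -> window=[10, 16, 16] (not full yet)
step 4: append 5 -> window=[10, 16, 16, 5] (not full yet)
step 5: append 10 -> window=[10, 16, 16, 5, 10] -> max=16
step 6: append 2 -> window=[16, 16, 5, 10, 2] -> max=16
Window #2 max = 16

Answer: 16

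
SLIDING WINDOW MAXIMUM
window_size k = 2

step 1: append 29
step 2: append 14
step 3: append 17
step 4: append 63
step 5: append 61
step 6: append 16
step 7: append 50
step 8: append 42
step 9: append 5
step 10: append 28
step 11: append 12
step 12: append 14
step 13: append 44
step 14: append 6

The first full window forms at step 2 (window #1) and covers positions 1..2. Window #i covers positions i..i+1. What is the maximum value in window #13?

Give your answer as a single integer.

Answer: 44

Derivation:
step 1: append 29 -> window=[29] (not full yet)
step 2: append 14 -> window=[29, 14] -> max=29
step 3: append 17 -> window=[14, 17] -> max=17
step 4: append 63 -> window=[17, 63] -> max=63
step 5: append 61 -> window=[63, 61] -> max=63
step 6: append 16 -> window=[61, 16] -> max=61
step 7: append 50 -> window=[16, 50] -> max=50
step 8: append 42 -> window=[50, 42] -> max=50
step 9: append 5 -> window=[42, 5] -> max=42
step 10: append 28 -> window=[5, 28] -> max=28
step 11: append 12 -> window=[28, 12] -> max=28
step 12: append 14 -> window=[12, 14] -> max=14
step 13: append 44 -> window=[14, 44] -> max=44
step 14: append 6 -> window=[44, 6] -> max=44
Window #13 max = 44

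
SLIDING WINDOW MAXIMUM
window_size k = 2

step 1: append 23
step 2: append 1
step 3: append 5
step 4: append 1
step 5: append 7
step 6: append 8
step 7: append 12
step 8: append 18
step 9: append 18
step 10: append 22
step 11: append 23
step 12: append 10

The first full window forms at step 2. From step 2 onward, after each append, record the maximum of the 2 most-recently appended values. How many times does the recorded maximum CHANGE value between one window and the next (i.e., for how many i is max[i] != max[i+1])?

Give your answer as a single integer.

Answer: 7

Derivation:
step 1: append 23 -> window=[23] (not full yet)
step 2: append 1 -> window=[23, 1] -> max=23
step 3: append 5 -> window=[1, 5] -> max=5
step 4: append 1 -> window=[5, 1] -> max=5
step 5: append 7 -> window=[1, 7] -> max=7
step 6: append 8 -> window=[7, 8] -> max=8
step 7: append 12 -> window=[8, 12] -> max=12
step 8: append 18 -> window=[12, 18] -> max=18
step 9: append 18 -> window=[18, 18] -> max=18
step 10: append 22 -> window=[18, 22] -> max=22
step 11: append 23 -> window=[22, 23] -> max=23
step 12: append 10 -> window=[23, 10] -> max=23
Recorded maximums: 23 5 5 7 8 12 18 18 22 23 23
Changes between consecutive maximums: 7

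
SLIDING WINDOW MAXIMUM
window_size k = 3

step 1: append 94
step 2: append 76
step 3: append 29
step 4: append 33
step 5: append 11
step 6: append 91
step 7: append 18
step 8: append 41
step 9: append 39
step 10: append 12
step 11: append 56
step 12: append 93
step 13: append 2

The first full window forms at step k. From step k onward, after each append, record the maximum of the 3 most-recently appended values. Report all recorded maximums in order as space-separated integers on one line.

Answer: 94 76 33 91 91 91 41 41 56 93 93

Derivation:
step 1: append 94 -> window=[94] (not full yet)
step 2: append 76 -> window=[94, 76] (not full yet)
step 3: append 29 -> window=[94, 76, 29] -> max=94
step 4: append 33 -> window=[76, 29, 33] -> max=76
step 5: append 11 -> window=[29, 33, 11] -> max=33
step 6: append 91 -> window=[33, 11, 91] -> max=91
step 7: append 18 -> window=[11, 91, 18] -> max=91
step 8: append 41 -> window=[91, 18, 41] -> max=91
step 9: append 39 -> window=[18, 41, 39] -> max=41
step 10: append 12 -> window=[41, 39, 12] -> max=41
step 11: append 56 -> window=[39, 12, 56] -> max=56
step 12: append 93 -> window=[12, 56, 93] -> max=93
step 13: append 2 -> window=[56, 93, 2] -> max=93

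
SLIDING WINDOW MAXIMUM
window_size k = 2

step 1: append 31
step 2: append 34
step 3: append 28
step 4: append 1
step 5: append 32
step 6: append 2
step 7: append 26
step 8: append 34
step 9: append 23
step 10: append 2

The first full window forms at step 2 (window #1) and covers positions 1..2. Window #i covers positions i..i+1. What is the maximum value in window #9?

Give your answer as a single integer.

step 1: append 31 -> window=[31] (not full yet)
step 2: append 34 -> window=[31, 34] -> max=34
step 3: append 28 -> window=[34, 28] -> max=34
step 4: append 1 -> window=[28, 1] -> max=28
step 5: append 32 -> window=[1, 32] -> max=32
step 6: append 2 -> window=[32, 2] -> max=32
step 7: append 26 -> window=[2, 26] -> max=26
step 8: append 34 -> window=[26, 34] -> max=34
step 9: append 23 -> window=[34, 23] -> max=34
step 10: append 2 -> window=[23, 2] -> max=23
Window #9 max = 23

Answer: 23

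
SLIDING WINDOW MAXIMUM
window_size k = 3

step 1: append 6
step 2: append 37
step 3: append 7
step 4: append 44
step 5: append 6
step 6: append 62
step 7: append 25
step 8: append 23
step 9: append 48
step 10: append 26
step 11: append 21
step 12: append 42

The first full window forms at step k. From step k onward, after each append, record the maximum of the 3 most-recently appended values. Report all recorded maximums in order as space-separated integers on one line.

Answer: 37 44 44 62 62 62 48 48 48 42

Derivation:
step 1: append 6 -> window=[6] (not full yet)
step 2: append 37 -> window=[6, 37] (not full yet)
step 3: append 7 -> window=[6, 37, 7] -> max=37
step 4: append 44 -> window=[37, 7, 44] -> max=44
step 5: append 6 -> window=[7, 44, 6] -> max=44
step 6: append 62 -> window=[44, 6, 62] -> max=62
step 7: append 25 -> window=[6, 62, 25] -> max=62
step 8: append 23 -> window=[62, 25, 23] -> max=62
step 9: append 48 -> window=[25, 23, 48] -> max=48
step 10: append 26 -> window=[23, 48, 26] -> max=48
step 11: append 21 -> window=[48, 26, 21] -> max=48
step 12: append 42 -> window=[26, 21, 42] -> max=42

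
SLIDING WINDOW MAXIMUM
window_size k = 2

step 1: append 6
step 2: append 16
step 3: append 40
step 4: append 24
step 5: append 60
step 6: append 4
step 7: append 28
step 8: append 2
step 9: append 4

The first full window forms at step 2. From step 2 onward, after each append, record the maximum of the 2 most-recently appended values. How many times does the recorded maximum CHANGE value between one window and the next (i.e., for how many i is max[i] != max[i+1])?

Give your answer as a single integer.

Answer: 4

Derivation:
step 1: append 6 -> window=[6] (not full yet)
step 2: append 16 -> window=[6, 16] -> max=16
step 3: append 40 -> window=[16, 40] -> max=40
step 4: append 24 -> window=[40, 24] -> max=40
step 5: append 60 -> window=[24, 60] -> max=60
step 6: append 4 -> window=[60, 4] -> max=60
step 7: append 28 -> window=[4, 28] -> max=28
step 8: append 2 -> window=[28, 2] -> max=28
step 9: append 4 -> window=[2, 4] -> max=4
Recorded maximums: 16 40 40 60 60 28 28 4
Changes between consecutive maximums: 4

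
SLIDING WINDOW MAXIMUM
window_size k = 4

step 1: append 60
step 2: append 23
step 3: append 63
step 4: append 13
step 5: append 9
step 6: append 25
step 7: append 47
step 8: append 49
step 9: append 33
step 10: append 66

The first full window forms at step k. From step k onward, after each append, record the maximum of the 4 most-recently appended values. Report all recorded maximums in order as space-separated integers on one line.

Answer: 63 63 63 47 49 49 66

Derivation:
step 1: append 60 -> window=[60] (not full yet)
step 2: append 23 -> window=[60, 23] (not full yet)
step 3: append 63 -> window=[60, 23, 63] (not full yet)
step 4: append 13 -> window=[60, 23, 63, 13] -> max=63
step 5: append 9 -> window=[23, 63, 13, 9] -> max=63
step 6: append 25 -> window=[63, 13, 9, 25] -> max=63
step 7: append 47 -> window=[13, 9, 25, 47] -> max=47
step 8: append 49 -> window=[9, 25, 47, 49] -> max=49
step 9: append 33 -> window=[25, 47, 49, 33] -> max=49
step 10: append 66 -> window=[47, 49, 33, 66] -> max=66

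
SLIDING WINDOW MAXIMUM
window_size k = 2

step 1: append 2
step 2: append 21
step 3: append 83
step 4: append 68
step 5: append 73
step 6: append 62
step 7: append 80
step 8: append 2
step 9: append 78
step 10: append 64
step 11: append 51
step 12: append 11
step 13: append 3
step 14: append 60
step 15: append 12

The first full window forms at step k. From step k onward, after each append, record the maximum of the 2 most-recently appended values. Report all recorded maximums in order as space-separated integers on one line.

step 1: append 2 -> window=[2] (not full yet)
step 2: append 21 -> window=[2, 21] -> max=21
step 3: append 83 -> window=[21, 83] -> max=83
step 4: append 68 -> window=[83, 68] -> max=83
step 5: append 73 -> window=[68, 73] -> max=73
step 6: append 62 -> window=[73, 62] -> max=73
step 7: append 80 -> window=[62, 80] -> max=80
step 8: append 2 -> window=[80, 2] -> max=80
step 9: append 78 -> window=[2, 78] -> max=78
step 10: append 64 -> window=[78, 64] -> max=78
step 11: append 51 -> window=[64, 51] -> max=64
step 12: append 11 -> window=[51, 11] -> max=51
step 13: append 3 -> window=[11, 3] -> max=11
step 14: append 60 -> window=[3, 60] -> max=60
step 15: append 12 -> window=[60, 12] -> max=60

Answer: 21 83 83 73 73 80 80 78 78 64 51 11 60 60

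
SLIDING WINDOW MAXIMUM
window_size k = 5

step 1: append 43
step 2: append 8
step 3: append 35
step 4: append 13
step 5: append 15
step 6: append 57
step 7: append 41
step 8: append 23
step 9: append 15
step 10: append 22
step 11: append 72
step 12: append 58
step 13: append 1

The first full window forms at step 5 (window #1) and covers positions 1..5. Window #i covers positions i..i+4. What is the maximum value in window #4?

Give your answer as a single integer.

step 1: append 43 -> window=[43] (not full yet)
step 2: append 8 -> window=[43, 8] (not full yet)
step 3: append 35 -> window=[43, 8, 35] (not full yet)
step 4: append 13 -> window=[43, 8, 35, 13] (not full yet)
step 5: append 15 -> window=[43, 8, 35, 13, 15] -> max=43
step 6: append 57 -> window=[8, 35, 13, 15, 57] -> max=57
step 7: append 41 -> window=[35, 13, 15, 57, 41] -> max=57
step 8: append 23 -> window=[13, 15, 57, 41, 23] -> max=57
Window #4 max = 57

Answer: 57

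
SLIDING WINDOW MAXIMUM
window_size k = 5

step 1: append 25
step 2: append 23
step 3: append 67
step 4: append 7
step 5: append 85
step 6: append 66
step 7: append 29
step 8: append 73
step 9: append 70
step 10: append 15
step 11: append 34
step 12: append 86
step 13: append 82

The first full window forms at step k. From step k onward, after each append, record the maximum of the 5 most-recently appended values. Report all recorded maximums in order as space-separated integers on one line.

step 1: append 25 -> window=[25] (not full yet)
step 2: append 23 -> window=[25, 23] (not full yet)
step 3: append 67 -> window=[25, 23, 67] (not full yet)
step 4: append 7 -> window=[25, 23, 67, 7] (not full yet)
step 5: append 85 -> window=[25, 23, 67, 7, 85] -> max=85
step 6: append 66 -> window=[23, 67, 7, 85, 66] -> max=85
step 7: append 29 -> window=[67, 7, 85, 66, 29] -> max=85
step 8: append 73 -> window=[7, 85, 66, 29, 73] -> max=85
step 9: append 70 -> window=[85, 66, 29, 73, 70] -> max=85
step 10: append 15 -> window=[66, 29, 73, 70, 15] -> max=73
step 11: append 34 -> window=[29, 73, 70, 15, 34] -> max=73
step 12: append 86 -> window=[73, 70, 15, 34, 86] -> max=86
step 13: append 82 -> window=[70, 15, 34, 86, 82] -> max=86

Answer: 85 85 85 85 85 73 73 86 86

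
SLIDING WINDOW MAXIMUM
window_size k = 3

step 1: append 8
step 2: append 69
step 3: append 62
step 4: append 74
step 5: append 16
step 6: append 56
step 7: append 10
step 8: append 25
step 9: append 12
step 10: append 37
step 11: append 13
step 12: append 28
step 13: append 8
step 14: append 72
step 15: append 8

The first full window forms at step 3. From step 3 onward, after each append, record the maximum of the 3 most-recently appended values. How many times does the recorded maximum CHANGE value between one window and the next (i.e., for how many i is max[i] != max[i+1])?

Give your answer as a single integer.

step 1: append 8 -> window=[8] (not full yet)
step 2: append 69 -> window=[8, 69] (not full yet)
step 3: append 62 -> window=[8, 69, 62] -> max=69
step 4: append 74 -> window=[69, 62, 74] -> max=74
step 5: append 16 -> window=[62, 74, 16] -> max=74
step 6: append 56 -> window=[74, 16, 56] -> max=74
step 7: append 10 -> window=[16, 56, 10] -> max=56
step 8: append 25 -> window=[56, 10, 25] -> max=56
step 9: append 12 -> window=[10, 25, 12] -> max=25
step 10: append 37 -> window=[25, 12, 37] -> max=37
step 11: append 13 -> window=[12, 37, 13] -> max=37
step 12: append 28 -> window=[37, 13, 28] -> max=37
step 13: append 8 -> window=[13, 28, 8] -> max=28
step 14: append 72 -> window=[28, 8, 72] -> max=72
step 15: append 8 -> window=[8, 72, 8] -> max=72
Recorded maximums: 69 74 74 74 56 56 25 37 37 37 28 72 72
Changes between consecutive maximums: 6

Answer: 6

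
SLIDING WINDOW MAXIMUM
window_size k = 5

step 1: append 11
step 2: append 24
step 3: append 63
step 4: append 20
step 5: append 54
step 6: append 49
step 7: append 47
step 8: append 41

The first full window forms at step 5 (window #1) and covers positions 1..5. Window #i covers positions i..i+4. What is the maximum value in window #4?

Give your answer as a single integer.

step 1: append 11 -> window=[11] (not full yet)
step 2: append 24 -> window=[11, 24] (not full yet)
step 3: append 63 -> window=[11, 24, 63] (not full yet)
step 4: append 20 -> window=[11, 24, 63, 20] (not full yet)
step 5: append 54 -> window=[11, 24, 63, 20, 54] -> max=63
step 6: append 49 -> window=[24, 63, 20, 54, 49] -> max=63
step 7: append 47 -> window=[63, 20, 54, 49, 47] -> max=63
step 8: append 41 -> window=[20, 54, 49, 47, 41] -> max=54
Window #4 max = 54

Answer: 54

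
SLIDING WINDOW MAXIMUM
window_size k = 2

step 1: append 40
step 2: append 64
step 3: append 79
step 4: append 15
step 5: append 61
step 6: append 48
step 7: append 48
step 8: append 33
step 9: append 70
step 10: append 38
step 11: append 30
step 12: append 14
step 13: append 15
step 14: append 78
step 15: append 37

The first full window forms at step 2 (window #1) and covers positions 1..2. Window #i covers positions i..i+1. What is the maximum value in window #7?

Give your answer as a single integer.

step 1: append 40 -> window=[40] (not full yet)
step 2: append 64 -> window=[40, 64] -> max=64
step 3: append 79 -> window=[64, 79] -> max=79
step 4: append 15 -> window=[79, 15] -> max=79
step 5: append 61 -> window=[15, 61] -> max=61
step 6: append 48 -> window=[61, 48] -> max=61
step 7: append 48 -> window=[48, 48] -> max=48
step 8: append 33 -> window=[48, 33] -> max=48
Window #7 max = 48

Answer: 48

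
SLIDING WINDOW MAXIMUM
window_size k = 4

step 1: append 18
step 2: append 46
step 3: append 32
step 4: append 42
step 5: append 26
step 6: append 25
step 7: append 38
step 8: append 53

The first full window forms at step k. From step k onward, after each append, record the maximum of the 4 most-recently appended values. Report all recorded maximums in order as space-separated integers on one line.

Answer: 46 46 42 42 53

Derivation:
step 1: append 18 -> window=[18] (not full yet)
step 2: append 46 -> window=[18, 46] (not full yet)
step 3: append 32 -> window=[18, 46, 32] (not full yet)
step 4: append 42 -> window=[18, 46, 32, 42] -> max=46
step 5: append 26 -> window=[46, 32, 42, 26] -> max=46
step 6: append 25 -> window=[32, 42, 26, 25] -> max=42
step 7: append 38 -> window=[42, 26, 25, 38] -> max=42
step 8: append 53 -> window=[26, 25, 38, 53] -> max=53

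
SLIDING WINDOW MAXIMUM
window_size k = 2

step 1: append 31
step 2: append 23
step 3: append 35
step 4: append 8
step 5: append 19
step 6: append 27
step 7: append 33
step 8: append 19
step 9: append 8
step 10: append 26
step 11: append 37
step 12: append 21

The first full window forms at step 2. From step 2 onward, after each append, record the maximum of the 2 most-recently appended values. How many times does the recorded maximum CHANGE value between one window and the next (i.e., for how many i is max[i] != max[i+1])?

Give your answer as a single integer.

Answer: 7

Derivation:
step 1: append 31 -> window=[31] (not full yet)
step 2: append 23 -> window=[31, 23] -> max=31
step 3: append 35 -> window=[23, 35] -> max=35
step 4: append 8 -> window=[35, 8] -> max=35
step 5: append 19 -> window=[8, 19] -> max=19
step 6: append 27 -> window=[19, 27] -> max=27
step 7: append 33 -> window=[27, 33] -> max=33
step 8: append 19 -> window=[33, 19] -> max=33
step 9: append 8 -> window=[19, 8] -> max=19
step 10: append 26 -> window=[8, 26] -> max=26
step 11: append 37 -> window=[26, 37] -> max=37
step 12: append 21 -> window=[37, 21] -> max=37
Recorded maximums: 31 35 35 19 27 33 33 19 26 37 37
Changes between consecutive maximums: 7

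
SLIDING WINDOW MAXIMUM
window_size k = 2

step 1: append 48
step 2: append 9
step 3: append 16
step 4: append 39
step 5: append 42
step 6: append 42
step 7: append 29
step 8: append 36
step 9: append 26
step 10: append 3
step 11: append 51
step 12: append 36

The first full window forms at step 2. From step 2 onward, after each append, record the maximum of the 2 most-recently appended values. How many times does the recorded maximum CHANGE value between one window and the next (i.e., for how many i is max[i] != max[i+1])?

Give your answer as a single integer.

step 1: append 48 -> window=[48] (not full yet)
step 2: append 9 -> window=[48, 9] -> max=48
step 3: append 16 -> window=[9, 16] -> max=16
step 4: append 39 -> window=[16, 39] -> max=39
step 5: append 42 -> window=[39, 42] -> max=42
step 6: append 42 -> window=[42, 42] -> max=42
step 7: append 29 -> window=[42, 29] -> max=42
step 8: append 36 -> window=[29, 36] -> max=36
step 9: append 26 -> window=[36, 26] -> max=36
step 10: append 3 -> window=[26, 3] -> max=26
step 11: append 51 -> window=[3, 51] -> max=51
step 12: append 36 -> window=[51, 36] -> max=51
Recorded maximums: 48 16 39 42 42 42 36 36 26 51 51
Changes between consecutive maximums: 6

Answer: 6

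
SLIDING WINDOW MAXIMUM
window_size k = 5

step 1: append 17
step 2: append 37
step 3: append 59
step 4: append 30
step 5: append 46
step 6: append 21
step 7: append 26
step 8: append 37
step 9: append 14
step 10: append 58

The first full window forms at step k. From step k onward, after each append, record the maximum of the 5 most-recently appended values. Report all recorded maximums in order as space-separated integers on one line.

step 1: append 17 -> window=[17] (not full yet)
step 2: append 37 -> window=[17, 37] (not full yet)
step 3: append 59 -> window=[17, 37, 59] (not full yet)
step 4: append 30 -> window=[17, 37, 59, 30] (not full yet)
step 5: append 46 -> window=[17, 37, 59, 30, 46] -> max=59
step 6: append 21 -> window=[37, 59, 30, 46, 21] -> max=59
step 7: append 26 -> window=[59, 30, 46, 21, 26] -> max=59
step 8: append 37 -> window=[30, 46, 21, 26, 37] -> max=46
step 9: append 14 -> window=[46, 21, 26, 37, 14] -> max=46
step 10: append 58 -> window=[21, 26, 37, 14, 58] -> max=58

Answer: 59 59 59 46 46 58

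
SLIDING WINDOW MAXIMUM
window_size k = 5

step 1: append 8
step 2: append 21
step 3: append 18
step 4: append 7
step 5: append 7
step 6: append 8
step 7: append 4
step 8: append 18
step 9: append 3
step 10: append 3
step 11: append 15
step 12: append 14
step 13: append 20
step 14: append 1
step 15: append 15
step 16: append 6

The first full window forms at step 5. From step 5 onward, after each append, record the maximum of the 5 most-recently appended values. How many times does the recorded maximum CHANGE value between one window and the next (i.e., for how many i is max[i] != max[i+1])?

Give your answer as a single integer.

step 1: append 8 -> window=[8] (not full yet)
step 2: append 21 -> window=[8, 21] (not full yet)
step 3: append 18 -> window=[8, 21, 18] (not full yet)
step 4: append 7 -> window=[8, 21, 18, 7] (not full yet)
step 5: append 7 -> window=[8, 21, 18, 7, 7] -> max=21
step 6: append 8 -> window=[21, 18, 7, 7, 8] -> max=21
step 7: append 4 -> window=[18, 7, 7, 8, 4] -> max=18
step 8: append 18 -> window=[7, 7, 8, 4, 18] -> max=18
step 9: append 3 -> window=[7, 8, 4, 18, 3] -> max=18
step 10: append 3 -> window=[8, 4, 18, 3, 3] -> max=18
step 11: append 15 -> window=[4, 18, 3, 3, 15] -> max=18
step 12: append 14 -> window=[18, 3, 3, 15, 14] -> max=18
step 13: append 20 -> window=[3, 3, 15, 14, 20] -> max=20
step 14: append 1 -> window=[3, 15, 14, 20, 1] -> max=20
step 15: append 15 -> window=[15, 14, 20, 1, 15] -> max=20
step 16: append 6 -> window=[14, 20, 1, 15, 6] -> max=20
Recorded maximums: 21 21 18 18 18 18 18 18 20 20 20 20
Changes between consecutive maximums: 2

Answer: 2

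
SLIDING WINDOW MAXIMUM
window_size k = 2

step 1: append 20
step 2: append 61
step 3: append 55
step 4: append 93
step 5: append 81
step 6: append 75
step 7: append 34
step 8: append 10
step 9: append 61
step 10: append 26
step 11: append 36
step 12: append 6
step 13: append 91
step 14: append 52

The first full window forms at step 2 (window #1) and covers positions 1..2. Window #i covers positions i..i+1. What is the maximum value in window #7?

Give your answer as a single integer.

step 1: append 20 -> window=[20] (not full yet)
step 2: append 61 -> window=[20, 61] -> max=61
step 3: append 55 -> window=[61, 55] -> max=61
step 4: append 93 -> window=[55, 93] -> max=93
step 5: append 81 -> window=[93, 81] -> max=93
step 6: append 75 -> window=[81, 75] -> max=81
step 7: append 34 -> window=[75, 34] -> max=75
step 8: append 10 -> window=[34, 10] -> max=34
Window #7 max = 34

Answer: 34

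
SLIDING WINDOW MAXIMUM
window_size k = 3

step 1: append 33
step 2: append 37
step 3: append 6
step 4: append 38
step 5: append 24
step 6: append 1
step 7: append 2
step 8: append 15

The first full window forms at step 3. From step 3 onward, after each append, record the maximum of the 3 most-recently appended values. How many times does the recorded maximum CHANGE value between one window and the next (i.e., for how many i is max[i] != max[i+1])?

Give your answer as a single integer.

Answer: 3

Derivation:
step 1: append 33 -> window=[33] (not full yet)
step 2: append 37 -> window=[33, 37] (not full yet)
step 3: append 6 -> window=[33, 37, 6] -> max=37
step 4: append 38 -> window=[37, 6, 38] -> max=38
step 5: append 24 -> window=[6, 38, 24] -> max=38
step 6: append 1 -> window=[38, 24, 1] -> max=38
step 7: append 2 -> window=[24, 1, 2] -> max=24
step 8: append 15 -> window=[1, 2, 15] -> max=15
Recorded maximums: 37 38 38 38 24 15
Changes between consecutive maximums: 3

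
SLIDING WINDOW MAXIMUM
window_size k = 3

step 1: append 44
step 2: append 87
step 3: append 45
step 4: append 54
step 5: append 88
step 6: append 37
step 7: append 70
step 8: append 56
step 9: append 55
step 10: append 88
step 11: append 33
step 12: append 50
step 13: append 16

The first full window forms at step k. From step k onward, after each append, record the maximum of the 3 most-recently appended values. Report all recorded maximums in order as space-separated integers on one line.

step 1: append 44 -> window=[44] (not full yet)
step 2: append 87 -> window=[44, 87] (not full yet)
step 3: append 45 -> window=[44, 87, 45] -> max=87
step 4: append 54 -> window=[87, 45, 54] -> max=87
step 5: append 88 -> window=[45, 54, 88] -> max=88
step 6: append 37 -> window=[54, 88, 37] -> max=88
step 7: append 70 -> window=[88, 37, 70] -> max=88
step 8: append 56 -> window=[37, 70, 56] -> max=70
step 9: append 55 -> window=[70, 56, 55] -> max=70
step 10: append 88 -> window=[56, 55, 88] -> max=88
step 11: append 33 -> window=[55, 88, 33] -> max=88
step 12: append 50 -> window=[88, 33, 50] -> max=88
step 13: append 16 -> window=[33, 50, 16] -> max=50

Answer: 87 87 88 88 88 70 70 88 88 88 50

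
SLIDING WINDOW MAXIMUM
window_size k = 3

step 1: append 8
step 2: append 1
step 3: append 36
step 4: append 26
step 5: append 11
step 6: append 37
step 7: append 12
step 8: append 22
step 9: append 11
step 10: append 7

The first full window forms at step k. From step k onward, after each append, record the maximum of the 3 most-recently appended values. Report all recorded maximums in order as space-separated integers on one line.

step 1: append 8 -> window=[8] (not full yet)
step 2: append 1 -> window=[8, 1] (not full yet)
step 3: append 36 -> window=[8, 1, 36] -> max=36
step 4: append 26 -> window=[1, 36, 26] -> max=36
step 5: append 11 -> window=[36, 26, 11] -> max=36
step 6: append 37 -> window=[26, 11, 37] -> max=37
step 7: append 12 -> window=[11, 37, 12] -> max=37
step 8: append 22 -> window=[37, 12, 22] -> max=37
step 9: append 11 -> window=[12, 22, 11] -> max=22
step 10: append 7 -> window=[22, 11, 7] -> max=22

Answer: 36 36 36 37 37 37 22 22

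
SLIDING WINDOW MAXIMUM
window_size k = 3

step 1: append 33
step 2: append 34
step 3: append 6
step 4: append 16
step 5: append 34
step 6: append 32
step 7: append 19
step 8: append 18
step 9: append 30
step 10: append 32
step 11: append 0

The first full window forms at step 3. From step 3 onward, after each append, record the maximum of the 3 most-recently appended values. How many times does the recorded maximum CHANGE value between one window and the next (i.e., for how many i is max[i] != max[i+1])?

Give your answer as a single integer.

Answer: 3

Derivation:
step 1: append 33 -> window=[33] (not full yet)
step 2: append 34 -> window=[33, 34] (not full yet)
step 3: append 6 -> window=[33, 34, 6] -> max=34
step 4: append 16 -> window=[34, 6, 16] -> max=34
step 5: append 34 -> window=[6, 16, 34] -> max=34
step 6: append 32 -> window=[16, 34, 32] -> max=34
step 7: append 19 -> window=[34, 32, 19] -> max=34
step 8: append 18 -> window=[32, 19, 18] -> max=32
step 9: append 30 -> window=[19, 18, 30] -> max=30
step 10: append 32 -> window=[18, 30, 32] -> max=32
step 11: append 0 -> window=[30, 32, 0] -> max=32
Recorded maximums: 34 34 34 34 34 32 30 32 32
Changes between consecutive maximums: 3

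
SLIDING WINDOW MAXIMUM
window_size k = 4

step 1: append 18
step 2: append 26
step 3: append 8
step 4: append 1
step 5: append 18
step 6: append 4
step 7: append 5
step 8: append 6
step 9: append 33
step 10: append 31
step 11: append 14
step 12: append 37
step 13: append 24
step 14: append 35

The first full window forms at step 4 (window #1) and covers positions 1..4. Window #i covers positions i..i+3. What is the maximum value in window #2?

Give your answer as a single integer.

step 1: append 18 -> window=[18] (not full yet)
step 2: append 26 -> window=[18, 26] (not full yet)
step 3: append 8 -> window=[18, 26, 8] (not full yet)
step 4: append 1 -> window=[18, 26, 8, 1] -> max=26
step 5: append 18 -> window=[26, 8, 1, 18] -> max=26
Window #2 max = 26

Answer: 26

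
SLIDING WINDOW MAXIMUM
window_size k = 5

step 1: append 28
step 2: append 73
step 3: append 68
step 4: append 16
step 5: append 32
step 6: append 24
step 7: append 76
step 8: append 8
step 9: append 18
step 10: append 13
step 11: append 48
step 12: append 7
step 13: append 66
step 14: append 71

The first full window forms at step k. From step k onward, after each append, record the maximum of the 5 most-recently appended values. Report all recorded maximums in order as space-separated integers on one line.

Answer: 73 73 76 76 76 76 76 48 66 71

Derivation:
step 1: append 28 -> window=[28] (not full yet)
step 2: append 73 -> window=[28, 73] (not full yet)
step 3: append 68 -> window=[28, 73, 68] (not full yet)
step 4: append 16 -> window=[28, 73, 68, 16] (not full yet)
step 5: append 32 -> window=[28, 73, 68, 16, 32] -> max=73
step 6: append 24 -> window=[73, 68, 16, 32, 24] -> max=73
step 7: append 76 -> window=[68, 16, 32, 24, 76] -> max=76
step 8: append 8 -> window=[16, 32, 24, 76, 8] -> max=76
step 9: append 18 -> window=[32, 24, 76, 8, 18] -> max=76
step 10: append 13 -> window=[24, 76, 8, 18, 13] -> max=76
step 11: append 48 -> window=[76, 8, 18, 13, 48] -> max=76
step 12: append 7 -> window=[8, 18, 13, 48, 7] -> max=48
step 13: append 66 -> window=[18, 13, 48, 7, 66] -> max=66
step 14: append 71 -> window=[13, 48, 7, 66, 71] -> max=71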